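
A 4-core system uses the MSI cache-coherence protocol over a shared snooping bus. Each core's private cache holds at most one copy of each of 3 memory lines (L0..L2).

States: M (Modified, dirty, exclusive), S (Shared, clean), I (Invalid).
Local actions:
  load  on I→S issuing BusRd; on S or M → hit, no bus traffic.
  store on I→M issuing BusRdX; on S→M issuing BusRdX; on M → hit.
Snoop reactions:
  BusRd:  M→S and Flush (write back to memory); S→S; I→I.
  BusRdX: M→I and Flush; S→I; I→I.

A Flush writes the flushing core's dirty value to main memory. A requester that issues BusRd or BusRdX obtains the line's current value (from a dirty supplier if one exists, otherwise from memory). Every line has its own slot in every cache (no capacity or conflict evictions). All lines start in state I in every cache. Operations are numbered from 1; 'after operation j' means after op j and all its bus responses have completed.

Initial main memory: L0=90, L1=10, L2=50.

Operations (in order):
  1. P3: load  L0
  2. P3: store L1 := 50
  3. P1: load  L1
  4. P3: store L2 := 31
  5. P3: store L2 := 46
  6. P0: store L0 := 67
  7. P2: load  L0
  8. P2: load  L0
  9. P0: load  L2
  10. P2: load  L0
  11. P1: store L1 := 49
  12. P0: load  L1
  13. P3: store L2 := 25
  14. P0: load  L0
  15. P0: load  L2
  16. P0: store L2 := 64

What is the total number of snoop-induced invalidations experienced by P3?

invalidations = 3

step 1: P3: load  L0  ⟶  IIIS  (L0)  txn=BusRd  M[L0]=90
step 2: P3: store L1 := 50  ⟶  IIIM  (L1)  txn=BusRdX  M[L1]=10
step 3: P1: load  L1  ⟶  ISIS  (L1)  txn=BusRd+Flush  M[L1]=50
step 4: P3: store L2 := 31  ⟶  IIIM  (L2)  txn=BusRdX  M[L2]=50
step 5: P3: store L2 := 46  ⟶  IIIM  (L2)  txn=∅  M[L2]=50
step 6: P0: store L0 := 67  ⟶  MIII  (L0)  txn=BusRdX  M[L0]=90
step 7: P2: load  L0  ⟶  SISI  (L0)  txn=BusRd+Flush  M[L0]=67
step 8: P2: load  L0  ⟶  SISI  (L0)  txn=∅  M[L0]=67
step 9: P0: load  L2  ⟶  SIIS  (L2)  txn=BusRd+Flush  M[L2]=46
step 10: P2: load  L0  ⟶  SISI  (L0)  txn=∅  M[L0]=67
step 11: P1: store L1 := 49  ⟶  IMII  (L1)  txn=BusRdX  M[L1]=50
step 12: P0: load  L1  ⟶  SSII  (L1)  txn=BusRd+Flush  M[L1]=49
step 13: P3: store L2 := 25  ⟶  IIIM  (L2)  txn=BusRdX  M[L2]=46
step 14: P0: load  L0  ⟶  SISI  (L0)  txn=∅  M[L0]=67
step 15: P0: load  L2  ⟶  SIIS  (L2)  txn=BusRd+Flush  M[L2]=25
step 16: P0: store L2 := 64  ⟶  MIII  (L2)  txn=BusRdX  M[L2]=25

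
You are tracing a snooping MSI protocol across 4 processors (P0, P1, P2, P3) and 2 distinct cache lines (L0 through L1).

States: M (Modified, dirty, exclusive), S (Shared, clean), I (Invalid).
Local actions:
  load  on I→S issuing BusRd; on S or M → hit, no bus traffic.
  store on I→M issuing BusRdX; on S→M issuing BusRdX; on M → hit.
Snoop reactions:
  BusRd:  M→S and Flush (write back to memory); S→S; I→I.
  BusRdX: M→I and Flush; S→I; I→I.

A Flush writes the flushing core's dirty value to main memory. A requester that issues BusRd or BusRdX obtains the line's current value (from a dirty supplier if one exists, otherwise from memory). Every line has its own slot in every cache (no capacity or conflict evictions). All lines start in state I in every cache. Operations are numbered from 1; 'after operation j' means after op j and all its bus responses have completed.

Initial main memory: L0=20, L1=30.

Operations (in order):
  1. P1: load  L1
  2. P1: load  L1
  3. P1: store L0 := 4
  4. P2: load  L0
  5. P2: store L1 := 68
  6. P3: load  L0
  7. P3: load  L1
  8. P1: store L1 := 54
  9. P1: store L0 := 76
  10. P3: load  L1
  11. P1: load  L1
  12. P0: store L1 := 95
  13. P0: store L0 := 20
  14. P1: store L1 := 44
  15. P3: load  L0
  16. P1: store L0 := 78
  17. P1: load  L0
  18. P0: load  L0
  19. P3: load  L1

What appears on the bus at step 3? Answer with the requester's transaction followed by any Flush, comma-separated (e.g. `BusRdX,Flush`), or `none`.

[1] P1: load  L1 | P0:I, P1:S(30), P2:I, P3:I | bus: BusRd
[2] P1: load  L1 | P0:I, P1:S(30), P2:I, P3:I | bus: none
[3] P1: store L0 := 4 | P0:I, P1:M(4), P2:I, P3:I | bus: BusRdX
[4] P2: load  L0 | P0:I, P1:S(4), P2:S(4), P3:I | bus: BusRd,Flush
[5] P2: store L1 := 68 | P0:I, P1:I, P2:M(68), P3:I | bus: BusRdX
[6] P3: load  L0 | P0:I, P1:S(4), P2:S(4), P3:S(4) | bus: BusRd
[7] P3: load  L1 | P0:I, P1:I, P2:S(68), P3:S(68) | bus: BusRd,Flush
[8] P1: store L1 := 54 | P0:I, P1:M(54), P2:I, P3:I | bus: BusRdX
[9] P1: store L0 := 76 | P0:I, P1:M(76), P2:I, P3:I | bus: BusRdX
[10] P3: load  L1 | P0:I, P1:S(54), P2:I, P3:S(54) | bus: BusRd,Flush
[11] P1: load  L1 | P0:I, P1:S(54), P2:I, P3:S(54) | bus: none
[12] P0: store L1 := 95 | P0:M(95), P1:I, P2:I, P3:I | bus: BusRdX
[13] P0: store L0 := 20 | P0:M(20), P1:I, P2:I, P3:I | bus: BusRdX,Flush
[14] P1: store L1 := 44 | P0:I, P1:M(44), P2:I, P3:I | bus: BusRdX,Flush
[15] P3: load  L0 | P0:S(20), P1:I, P2:I, P3:S(20) | bus: BusRd,Flush
[16] P1: store L0 := 78 | P0:I, P1:M(78), P2:I, P3:I | bus: BusRdX
[17] P1: load  L0 | P0:I, P1:M(78), P2:I, P3:I | bus: none
[18] P0: load  L0 | P0:S(78), P1:S(78), P2:I, P3:I | bus: BusRd,Flush
[19] P3: load  L1 | P0:I, P1:S(44), P2:I, P3:S(44) | bus: BusRd,Flush

bus = BusRdX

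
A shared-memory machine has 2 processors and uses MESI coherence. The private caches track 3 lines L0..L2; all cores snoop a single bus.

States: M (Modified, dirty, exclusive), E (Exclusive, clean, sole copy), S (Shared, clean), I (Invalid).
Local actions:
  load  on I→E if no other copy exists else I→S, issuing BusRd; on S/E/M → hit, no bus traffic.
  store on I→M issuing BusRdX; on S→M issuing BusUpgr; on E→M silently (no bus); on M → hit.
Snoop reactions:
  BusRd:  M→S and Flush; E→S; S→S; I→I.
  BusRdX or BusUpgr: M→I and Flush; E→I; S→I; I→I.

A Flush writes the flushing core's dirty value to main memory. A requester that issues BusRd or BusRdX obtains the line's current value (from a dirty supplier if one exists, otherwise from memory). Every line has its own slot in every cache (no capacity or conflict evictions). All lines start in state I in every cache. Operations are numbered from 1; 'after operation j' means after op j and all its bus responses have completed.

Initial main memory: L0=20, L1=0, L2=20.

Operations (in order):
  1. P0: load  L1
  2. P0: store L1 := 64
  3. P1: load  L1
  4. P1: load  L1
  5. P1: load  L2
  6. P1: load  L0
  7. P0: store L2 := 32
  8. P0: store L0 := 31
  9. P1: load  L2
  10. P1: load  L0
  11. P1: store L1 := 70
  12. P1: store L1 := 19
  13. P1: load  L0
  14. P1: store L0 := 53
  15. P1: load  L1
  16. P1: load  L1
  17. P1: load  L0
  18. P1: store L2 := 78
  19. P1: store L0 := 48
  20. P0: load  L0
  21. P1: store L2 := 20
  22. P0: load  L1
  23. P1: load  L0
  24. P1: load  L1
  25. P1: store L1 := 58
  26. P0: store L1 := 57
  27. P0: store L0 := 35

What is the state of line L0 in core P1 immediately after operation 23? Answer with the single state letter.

state = S

[1] P0: load  L1 | P0:E(0), P1:I | bus: BusRd
[2] P0: store L1 := 64 | P0:M(64), P1:I | bus: none
[3] P1: load  L1 | P0:S(64), P1:S(64) | bus: BusRd,Flush
[4] P1: load  L1 | P0:S(64), P1:S(64) | bus: none
[5] P1: load  L2 | P0:I, P1:E(20) | bus: BusRd
[6] P1: load  L0 | P0:I, P1:E(20) | bus: BusRd
[7] P0: store L2 := 32 | P0:M(32), P1:I | bus: BusRdX
[8] P0: store L0 := 31 | P0:M(31), P1:I | bus: BusRdX
[9] P1: load  L2 | P0:S(32), P1:S(32) | bus: BusRd,Flush
[10] P1: load  L0 | P0:S(31), P1:S(31) | bus: BusRd,Flush
[11] P1: store L1 := 70 | P0:I, P1:M(70) | bus: BusUpgr
[12] P1: store L1 := 19 | P0:I, P1:M(19) | bus: none
[13] P1: load  L0 | P0:S(31), P1:S(31) | bus: none
[14] P1: store L0 := 53 | P0:I, P1:M(53) | bus: BusUpgr
[15] P1: load  L1 | P0:I, P1:M(19) | bus: none
[16] P1: load  L1 | P0:I, P1:M(19) | bus: none
[17] P1: load  L0 | P0:I, P1:M(53) | bus: none
[18] P1: store L2 := 78 | P0:I, P1:M(78) | bus: BusUpgr
[19] P1: store L0 := 48 | P0:I, P1:M(48) | bus: none
[20] P0: load  L0 | P0:S(48), P1:S(48) | bus: BusRd,Flush
[21] P1: store L2 := 20 | P0:I, P1:M(20) | bus: none
[22] P0: load  L1 | P0:S(19), P1:S(19) | bus: BusRd,Flush
[23] P1: load  L0 | P0:S(48), P1:S(48) | bus: none
[24] P1: load  L1 | P0:S(19), P1:S(19) | bus: none
[25] P1: store L1 := 58 | P0:I, P1:M(58) | bus: BusUpgr
[26] P0: store L1 := 57 | P0:M(57), P1:I | bus: BusRdX,Flush
[27] P0: store L0 := 35 | P0:M(35), P1:I | bus: BusUpgr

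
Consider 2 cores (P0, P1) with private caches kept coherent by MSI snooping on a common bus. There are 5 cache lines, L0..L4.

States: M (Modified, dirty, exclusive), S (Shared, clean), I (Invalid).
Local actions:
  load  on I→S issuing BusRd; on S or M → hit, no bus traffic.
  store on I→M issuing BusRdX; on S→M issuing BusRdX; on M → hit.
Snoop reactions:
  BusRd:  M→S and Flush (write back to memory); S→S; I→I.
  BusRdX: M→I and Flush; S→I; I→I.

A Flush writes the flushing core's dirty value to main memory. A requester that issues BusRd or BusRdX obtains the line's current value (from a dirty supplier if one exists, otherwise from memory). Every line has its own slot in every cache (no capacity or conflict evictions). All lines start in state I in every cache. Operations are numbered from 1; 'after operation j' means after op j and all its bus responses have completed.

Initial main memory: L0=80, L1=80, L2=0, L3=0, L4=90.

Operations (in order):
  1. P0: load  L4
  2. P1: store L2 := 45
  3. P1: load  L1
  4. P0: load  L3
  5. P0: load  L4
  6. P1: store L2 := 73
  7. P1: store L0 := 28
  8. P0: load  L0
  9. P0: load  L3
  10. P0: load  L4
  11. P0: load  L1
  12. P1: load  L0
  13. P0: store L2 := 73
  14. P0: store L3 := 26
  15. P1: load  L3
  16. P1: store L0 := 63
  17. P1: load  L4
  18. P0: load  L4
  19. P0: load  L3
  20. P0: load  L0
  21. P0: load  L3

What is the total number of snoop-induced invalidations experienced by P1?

[1] P0: load  L4 | P0:S(90), P1:I | bus: BusRd
[2] P1: store L2 := 45 | P0:I, P1:M(45) | bus: BusRdX
[3] P1: load  L1 | P0:I, P1:S(80) | bus: BusRd
[4] P0: load  L3 | P0:S(0), P1:I | bus: BusRd
[5] P0: load  L4 | P0:S(90), P1:I | bus: none
[6] P1: store L2 := 73 | P0:I, P1:M(73) | bus: none
[7] P1: store L0 := 28 | P0:I, P1:M(28) | bus: BusRdX
[8] P0: load  L0 | P0:S(28), P1:S(28) | bus: BusRd,Flush
[9] P0: load  L3 | P0:S(0), P1:I | bus: none
[10] P0: load  L4 | P0:S(90), P1:I | bus: none
[11] P0: load  L1 | P0:S(80), P1:S(80) | bus: BusRd
[12] P1: load  L0 | P0:S(28), P1:S(28) | bus: none
[13] P0: store L2 := 73 | P0:M(73), P1:I | bus: BusRdX,Flush
[14] P0: store L3 := 26 | P0:M(26), P1:I | bus: BusRdX
[15] P1: load  L3 | P0:S(26), P1:S(26) | bus: BusRd,Flush
[16] P1: store L0 := 63 | P0:I, P1:M(63) | bus: BusRdX
[17] P1: load  L4 | P0:S(90), P1:S(90) | bus: BusRd
[18] P0: load  L4 | P0:S(90), P1:S(90) | bus: none
[19] P0: load  L3 | P0:S(26), P1:S(26) | bus: none
[20] P0: load  L0 | P0:S(63), P1:S(63) | bus: BusRd,Flush
[21] P0: load  L3 | P0:S(26), P1:S(26) | bus: none

invalidations = 1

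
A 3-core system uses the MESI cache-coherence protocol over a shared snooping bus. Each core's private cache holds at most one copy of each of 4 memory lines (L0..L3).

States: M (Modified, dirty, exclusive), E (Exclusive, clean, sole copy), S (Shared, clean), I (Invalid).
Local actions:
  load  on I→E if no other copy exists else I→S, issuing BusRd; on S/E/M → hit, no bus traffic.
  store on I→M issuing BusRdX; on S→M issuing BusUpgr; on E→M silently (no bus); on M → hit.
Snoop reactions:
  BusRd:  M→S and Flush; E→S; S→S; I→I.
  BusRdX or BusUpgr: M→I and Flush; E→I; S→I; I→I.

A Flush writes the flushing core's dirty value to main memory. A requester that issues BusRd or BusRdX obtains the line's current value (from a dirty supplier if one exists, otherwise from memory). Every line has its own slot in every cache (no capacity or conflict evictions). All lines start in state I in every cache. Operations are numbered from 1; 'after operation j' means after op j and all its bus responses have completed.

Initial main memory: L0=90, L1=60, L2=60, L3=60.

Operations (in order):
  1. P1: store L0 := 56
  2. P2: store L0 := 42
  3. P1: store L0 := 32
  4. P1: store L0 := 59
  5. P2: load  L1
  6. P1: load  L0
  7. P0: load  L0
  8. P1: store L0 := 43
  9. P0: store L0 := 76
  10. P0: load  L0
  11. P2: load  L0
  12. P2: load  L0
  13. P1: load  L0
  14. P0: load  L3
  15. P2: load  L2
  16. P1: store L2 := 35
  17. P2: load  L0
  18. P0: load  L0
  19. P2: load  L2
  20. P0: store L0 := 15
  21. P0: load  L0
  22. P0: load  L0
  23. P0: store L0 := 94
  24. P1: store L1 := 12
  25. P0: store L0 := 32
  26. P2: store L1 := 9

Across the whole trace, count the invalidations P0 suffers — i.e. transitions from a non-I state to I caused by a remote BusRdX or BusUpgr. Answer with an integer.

step 1: P1: store L0 := 56  ⟶  IMI  (L0)  txn=BusRdX  M[L0]=90
step 2: P2: store L0 := 42  ⟶  IIM  (L0)  txn=BusRdX+Flush  M[L0]=56
step 3: P1: store L0 := 32  ⟶  IMI  (L0)  txn=BusRdX+Flush  M[L0]=42
step 4: P1: store L0 := 59  ⟶  IMI  (L0)  txn=∅  M[L0]=42
step 5: P2: load  L1  ⟶  IIE  (L1)  txn=BusRd  M[L1]=60
step 6: P1: load  L0  ⟶  IMI  (L0)  txn=∅  M[L0]=42
step 7: P0: load  L0  ⟶  SSI  (L0)  txn=BusRd+Flush  M[L0]=59
step 8: P1: store L0 := 43  ⟶  IMI  (L0)  txn=BusUpgr  M[L0]=59
step 9: P0: store L0 := 76  ⟶  MII  (L0)  txn=BusRdX+Flush  M[L0]=43
step 10: P0: load  L0  ⟶  MII  (L0)  txn=∅  M[L0]=43
step 11: P2: load  L0  ⟶  SIS  (L0)  txn=BusRd+Flush  M[L0]=76
step 12: P2: load  L0  ⟶  SIS  (L0)  txn=∅  M[L0]=76
step 13: P1: load  L0  ⟶  SSS  (L0)  txn=BusRd  M[L0]=76
step 14: P0: load  L3  ⟶  EII  (L3)  txn=BusRd  M[L3]=60
step 15: P2: load  L2  ⟶  IIE  (L2)  txn=BusRd  M[L2]=60
step 16: P1: store L2 := 35  ⟶  IMI  (L2)  txn=BusRdX  M[L2]=60
step 17: P2: load  L0  ⟶  SSS  (L0)  txn=∅  M[L0]=76
step 18: P0: load  L0  ⟶  SSS  (L0)  txn=∅  M[L0]=76
step 19: P2: load  L2  ⟶  ISS  (L2)  txn=BusRd+Flush  M[L2]=35
step 20: P0: store L0 := 15  ⟶  MII  (L0)  txn=BusUpgr  M[L0]=76
step 21: P0: load  L0  ⟶  MII  (L0)  txn=∅  M[L0]=76
step 22: P0: load  L0  ⟶  MII  (L0)  txn=∅  M[L0]=76
step 23: P0: store L0 := 94  ⟶  MII  (L0)  txn=∅  M[L0]=76
step 24: P1: store L1 := 12  ⟶  IMI  (L1)  txn=BusRdX  M[L1]=60
step 25: P0: store L0 := 32  ⟶  MII  (L0)  txn=∅  M[L0]=76
step 26: P2: store L1 := 9  ⟶  IIM  (L1)  txn=BusRdX+Flush  M[L1]=12

invalidations = 1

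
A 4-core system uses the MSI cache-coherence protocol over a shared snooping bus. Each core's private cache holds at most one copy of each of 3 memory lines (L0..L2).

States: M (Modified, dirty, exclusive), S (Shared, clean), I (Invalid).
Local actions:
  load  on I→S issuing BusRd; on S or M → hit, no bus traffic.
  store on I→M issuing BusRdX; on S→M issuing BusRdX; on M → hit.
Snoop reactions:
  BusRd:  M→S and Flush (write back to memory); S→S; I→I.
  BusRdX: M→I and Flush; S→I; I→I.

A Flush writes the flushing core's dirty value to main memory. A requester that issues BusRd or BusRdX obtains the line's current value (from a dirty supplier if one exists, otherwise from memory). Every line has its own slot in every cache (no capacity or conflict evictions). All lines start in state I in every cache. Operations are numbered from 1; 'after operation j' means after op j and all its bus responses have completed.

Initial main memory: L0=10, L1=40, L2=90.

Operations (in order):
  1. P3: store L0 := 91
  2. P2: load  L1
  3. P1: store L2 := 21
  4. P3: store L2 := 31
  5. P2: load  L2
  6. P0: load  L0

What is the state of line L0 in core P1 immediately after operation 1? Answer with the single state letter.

state = I

step 1: P3: store L0 := 91  ⟶  IIIM  (L0)  txn=BusRdX  M[L0]=10
step 2: P2: load  L1  ⟶  IISI  (L1)  txn=BusRd  M[L1]=40
step 3: P1: store L2 := 21  ⟶  IMII  (L2)  txn=BusRdX  M[L2]=90
step 4: P3: store L2 := 31  ⟶  IIIM  (L2)  txn=BusRdX+Flush  M[L2]=21
step 5: P2: load  L2  ⟶  IISS  (L2)  txn=BusRd+Flush  M[L2]=31
step 6: P0: load  L0  ⟶  SIIS  (L0)  txn=BusRd+Flush  M[L0]=91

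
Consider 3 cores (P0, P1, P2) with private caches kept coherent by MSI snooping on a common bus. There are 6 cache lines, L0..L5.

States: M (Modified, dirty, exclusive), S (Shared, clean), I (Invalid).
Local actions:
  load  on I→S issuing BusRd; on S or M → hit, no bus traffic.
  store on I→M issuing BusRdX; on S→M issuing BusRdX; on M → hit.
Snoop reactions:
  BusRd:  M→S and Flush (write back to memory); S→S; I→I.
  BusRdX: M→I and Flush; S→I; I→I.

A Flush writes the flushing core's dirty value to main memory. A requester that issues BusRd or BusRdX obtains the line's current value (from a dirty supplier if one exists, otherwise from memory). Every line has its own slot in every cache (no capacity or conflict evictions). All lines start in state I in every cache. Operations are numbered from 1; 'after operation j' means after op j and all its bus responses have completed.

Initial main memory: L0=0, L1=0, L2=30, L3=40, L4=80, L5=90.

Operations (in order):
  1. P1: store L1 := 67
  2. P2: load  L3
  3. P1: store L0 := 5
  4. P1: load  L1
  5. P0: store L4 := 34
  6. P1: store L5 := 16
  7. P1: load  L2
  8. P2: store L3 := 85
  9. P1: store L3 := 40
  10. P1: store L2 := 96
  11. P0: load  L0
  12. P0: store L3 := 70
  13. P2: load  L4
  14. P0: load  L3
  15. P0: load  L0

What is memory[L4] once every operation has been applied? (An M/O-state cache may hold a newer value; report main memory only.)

memory[L4] = 34

1. P1: store L1 := 67  bus=[BusRdX]  L1: P0=I P1=M P2=I  mem[L1]=0
2. P2: load  L3  bus=[BusRd]  L3: P0=I P1=I P2=S  mem[L3]=40
3. P1: store L0 := 5  bus=[BusRdX]  L0: P0=I P1=M P2=I  mem[L0]=0
4. P1: load  L1  bus=[-]  L1: P0=I P1=M P2=I  mem[L1]=0
5. P0: store L4 := 34  bus=[BusRdX]  L4: P0=M P1=I P2=I  mem[L4]=80
6. P1: store L5 := 16  bus=[BusRdX]  L5: P0=I P1=M P2=I  mem[L5]=90
7. P1: load  L2  bus=[BusRd]  L2: P0=I P1=S P2=I  mem[L2]=30
8. P2: store L3 := 85  bus=[BusRdX]  L3: P0=I P1=I P2=M  mem[L3]=40
9. P1: store L3 := 40  bus=[BusRdX,Flush]  L3: P0=I P1=M P2=I  mem[L3]=85
10. P1: store L2 := 96  bus=[BusRdX]  L2: P0=I P1=M P2=I  mem[L2]=30
11. P0: load  L0  bus=[BusRd,Flush]  L0: P0=S P1=S P2=I  mem[L0]=5
12. P0: store L3 := 70  bus=[BusRdX,Flush]  L3: P0=M P1=I P2=I  mem[L3]=40
13. P2: load  L4  bus=[BusRd,Flush]  L4: P0=S P1=I P2=S  mem[L4]=34
14. P0: load  L3  bus=[-]  L3: P0=M P1=I P2=I  mem[L3]=40
15. P0: load  L0  bus=[-]  L0: P0=S P1=S P2=I  mem[L0]=5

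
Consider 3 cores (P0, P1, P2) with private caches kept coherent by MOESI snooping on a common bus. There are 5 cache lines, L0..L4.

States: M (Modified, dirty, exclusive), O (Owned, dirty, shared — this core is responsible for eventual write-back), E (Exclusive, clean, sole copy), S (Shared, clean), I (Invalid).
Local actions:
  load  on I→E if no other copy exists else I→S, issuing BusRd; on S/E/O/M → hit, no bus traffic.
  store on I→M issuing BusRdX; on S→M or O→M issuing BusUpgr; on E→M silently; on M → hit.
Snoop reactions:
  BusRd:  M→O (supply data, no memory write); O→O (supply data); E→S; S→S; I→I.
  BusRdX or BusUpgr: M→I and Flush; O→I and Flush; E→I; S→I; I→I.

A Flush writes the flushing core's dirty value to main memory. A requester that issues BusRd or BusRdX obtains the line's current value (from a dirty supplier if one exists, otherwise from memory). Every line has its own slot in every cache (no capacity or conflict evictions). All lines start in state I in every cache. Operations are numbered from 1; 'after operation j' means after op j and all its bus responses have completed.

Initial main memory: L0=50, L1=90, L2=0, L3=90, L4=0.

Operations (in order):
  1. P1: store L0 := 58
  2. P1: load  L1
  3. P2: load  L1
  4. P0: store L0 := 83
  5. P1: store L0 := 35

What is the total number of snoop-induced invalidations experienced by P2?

invalidations = 0

step 1: P1: store L0 := 58  ⟶  IMI  (L0)  txn=BusRdX  M[L0]=50
step 2: P1: load  L1  ⟶  IEI  (L1)  txn=BusRd  M[L1]=90
step 3: P2: load  L1  ⟶  ISS  (L1)  txn=BusRd  M[L1]=90
step 4: P0: store L0 := 83  ⟶  MII  (L0)  txn=BusRdX+Flush  M[L0]=58
step 5: P1: store L0 := 35  ⟶  IMI  (L0)  txn=BusRdX+Flush  M[L0]=83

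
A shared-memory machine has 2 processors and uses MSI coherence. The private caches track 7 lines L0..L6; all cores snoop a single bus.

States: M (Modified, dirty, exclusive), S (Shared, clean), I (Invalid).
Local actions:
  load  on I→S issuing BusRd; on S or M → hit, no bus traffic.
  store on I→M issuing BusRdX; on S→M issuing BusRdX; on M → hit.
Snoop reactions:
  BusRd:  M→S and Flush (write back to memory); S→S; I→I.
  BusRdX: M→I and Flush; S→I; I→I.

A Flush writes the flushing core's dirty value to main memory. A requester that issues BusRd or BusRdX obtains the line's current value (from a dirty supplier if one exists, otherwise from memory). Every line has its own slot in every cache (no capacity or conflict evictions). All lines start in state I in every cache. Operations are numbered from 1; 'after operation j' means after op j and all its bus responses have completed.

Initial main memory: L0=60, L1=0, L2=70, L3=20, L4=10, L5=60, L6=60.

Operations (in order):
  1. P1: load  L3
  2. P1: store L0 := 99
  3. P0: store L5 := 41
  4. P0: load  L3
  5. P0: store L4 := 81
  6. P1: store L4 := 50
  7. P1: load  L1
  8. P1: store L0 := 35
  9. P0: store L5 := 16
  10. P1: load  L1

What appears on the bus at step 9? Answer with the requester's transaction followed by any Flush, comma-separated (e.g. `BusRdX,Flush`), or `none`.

1. P1: load  L3  bus=[BusRd]  L3: P0=I P1=S  mem[L3]=20
2. P1: store L0 := 99  bus=[BusRdX]  L0: P0=I P1=M  mem[L0]=60
3. P0: store L5 := 41  bus=[BusRdX]  L5: P0=M P1=I  mem[L5]=60
4. P0: load  L3  bus=[BusRd]  L3: P0=S P1=S  mem[L3]=20
5. P0: store L4 := 81  bus=[BusRdX]  L4: P0=M P1=I  mem[L4]=10
6. P1: store L4 := 50  bus=[BusRdX,Flush]  L4: P0=I P1=M  mem[L4]=81
7. P1: load  L1  bus=[BusRd]  L1: P0=I P1=S  mem[L1]=0
8. P1: store L0 := 35  bus=[-]  L0: P0=I P1=M  mem[L0]=60
9. P0: store L5 := 16  bus=[-]  L5: P0=M P1=I  mem[L5]=60
10. P1: load  L1  bus=[-]  L1: P0=I P1=S  mem[L1]=0

bus = none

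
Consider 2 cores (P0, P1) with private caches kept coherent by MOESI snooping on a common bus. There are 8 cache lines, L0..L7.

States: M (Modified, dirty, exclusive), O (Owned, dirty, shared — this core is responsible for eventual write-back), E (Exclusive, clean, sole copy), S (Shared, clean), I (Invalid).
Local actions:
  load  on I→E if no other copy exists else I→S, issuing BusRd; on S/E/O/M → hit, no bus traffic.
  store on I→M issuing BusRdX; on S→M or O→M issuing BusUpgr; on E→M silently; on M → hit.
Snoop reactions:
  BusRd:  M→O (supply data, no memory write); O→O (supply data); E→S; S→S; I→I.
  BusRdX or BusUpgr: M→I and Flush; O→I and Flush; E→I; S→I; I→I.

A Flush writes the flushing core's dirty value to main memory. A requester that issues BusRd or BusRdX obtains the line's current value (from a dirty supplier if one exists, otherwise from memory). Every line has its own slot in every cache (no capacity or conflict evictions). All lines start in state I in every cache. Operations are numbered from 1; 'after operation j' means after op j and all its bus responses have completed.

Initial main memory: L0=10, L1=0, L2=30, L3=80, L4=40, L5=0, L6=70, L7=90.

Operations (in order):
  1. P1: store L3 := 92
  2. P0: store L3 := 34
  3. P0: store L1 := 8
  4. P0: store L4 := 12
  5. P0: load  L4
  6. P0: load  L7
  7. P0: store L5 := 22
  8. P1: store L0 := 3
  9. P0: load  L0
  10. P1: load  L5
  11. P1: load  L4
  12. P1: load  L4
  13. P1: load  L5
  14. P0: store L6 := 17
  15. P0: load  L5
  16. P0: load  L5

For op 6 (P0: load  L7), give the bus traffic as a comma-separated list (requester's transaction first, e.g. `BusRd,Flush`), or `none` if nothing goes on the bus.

1. P1: store L3 := 92  bus=[BusRdX]  L3: P0=I P1=M  mem[L3]=80
2. P0: store L3 := 34  bus=[BusRdX,Flush]  L3: P0=M P1=I  mem[L3]=92
3. P0: store L1 := 8  bus=[BusRdX]  L1: P0=M P1=I  mem[L1]=0
4. P0: store L4 := 12  bus=[BusRdX]  L4: P0=M P1=I  mem[L4]=40
5. P0: load  L4  bus=[-]  L4: P0=M P1=I  mem[L4]=40
6. P0: load  L7  bus=[BusRd]  L7: P0=E P1=I  mem[L7]=90
7. P0: store L5 := 22  bus=[BusRdX]  L5: P0=M P1=I  mem[L5]=0
8. P1: store L0 := 3  bus=[BusRdX]  L0: P0=I P1=M  mem[L0]=10
9. P0: load  L0  bus=[BusRd]  L0: P0=S P1=O  mem[L0]=10
10. P1: load  L5  bus=[BusRd]  L5: P0=O P1=S  mem[L5]=0
11. P1: load  L4  bus=[BusRd]  L4: P0=O P1=S  mem[L4]=40
12. P1: load  L4  bus=[-]  L4: P0=O P1=S  mem[L4]=40
13. P1: load  L5  bus=[-]  L5: P0=O P1=S  mem[L5]=0
14. P0: store L6 := 17  bus=[BusRdX]  L6: P0=M P1=I  mem[L6]=70
15. P0: load  L5  bus=[-]  L5: P0=O P1=S  mem[L5]=0
16. P0: load  L5  bus=[-]  L5: P0=O P1=S  mem[L5]=0

bus = BusRd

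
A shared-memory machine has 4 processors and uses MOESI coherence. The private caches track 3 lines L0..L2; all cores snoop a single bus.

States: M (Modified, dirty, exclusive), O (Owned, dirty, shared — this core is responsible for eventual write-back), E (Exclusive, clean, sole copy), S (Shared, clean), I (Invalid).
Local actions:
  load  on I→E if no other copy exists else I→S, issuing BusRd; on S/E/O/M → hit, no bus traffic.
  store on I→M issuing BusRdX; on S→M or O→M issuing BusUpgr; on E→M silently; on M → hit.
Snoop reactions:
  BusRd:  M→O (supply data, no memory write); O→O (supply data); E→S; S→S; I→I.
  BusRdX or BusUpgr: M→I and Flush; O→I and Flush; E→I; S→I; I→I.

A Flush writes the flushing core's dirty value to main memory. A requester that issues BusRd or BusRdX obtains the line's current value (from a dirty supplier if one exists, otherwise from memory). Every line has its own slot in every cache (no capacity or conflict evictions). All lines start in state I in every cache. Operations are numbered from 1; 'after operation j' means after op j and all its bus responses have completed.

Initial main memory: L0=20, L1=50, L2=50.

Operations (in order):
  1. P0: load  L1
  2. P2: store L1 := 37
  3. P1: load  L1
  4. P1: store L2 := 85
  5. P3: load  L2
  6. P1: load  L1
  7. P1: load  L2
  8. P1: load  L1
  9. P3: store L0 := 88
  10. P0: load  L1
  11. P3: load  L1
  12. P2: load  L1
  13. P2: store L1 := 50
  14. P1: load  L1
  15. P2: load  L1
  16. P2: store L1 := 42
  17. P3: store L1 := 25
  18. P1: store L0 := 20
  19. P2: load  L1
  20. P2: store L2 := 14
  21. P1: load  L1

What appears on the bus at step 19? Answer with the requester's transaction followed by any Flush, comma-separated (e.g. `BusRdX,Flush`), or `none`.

[1] P0: load  L1 | P0:E(50), P1:I, P2:I, P3:I | bus: BusRd
[2] P2: store L1 := 37 | P0:I, P1:I, P2:M(37), P3:I | bus: BusRdX
[3] P1: load  L1 | P0:I, P1:S(37), P2:O(37), P3:I | bus: BusRd
[4] P1: store L2 := 85 | P0:I, P1:M(85), P2:I, P3:I | bus: BusRdX
[5] P3: load  L2 | P0:I, P1:O(85), P2:I, P3:S(85) | bus: BusRd
[6] P1: load  L1 | P0:I, P1:S(37), P2:O(37), P3:I | bus: none
[7] P1: load  L2 | P0:I, P1:O(85), P2:I, P3:S(85) | bus: none
[8] P1: load  L1 | P0:I, P1:S(37), P2:O(37), P3:I | bus: none
[9] P3: store L0 := 88 | P0:I, P1:I, P2:I, P3:M(88) | bus: BusRdX
[10] P0: load  L1 | P0:S(37), P1:S(37), P2:O(37), P3:I | bus: BusRd
[11] P3: load  L1 | P0:S(37), P1:S(37), P2:O(37), P3:S(37) | bus: BusRd
[12] P2: load  L1 | P0:S(37), P1:S(37), P2:O(37), P3:S(37) | bus: none
[13] P2: store L1 := 50 | P0:I, P1:I, P2:M(50), P3:I | bus: BusUpgr
[14] P1: load  L1 | P0:I, P1:S(50), P2:O(50), P3:I | bus: BusRd
[15] P2: load  L1 | P0:I, P1:S(50), P2:O(50), P3:I | bus: none
[16] P2: store L1 := 42 | P0:I, P1:I, P2:M(42), P3:I | bus: BusUpgr
[17] P3: store L1 := 25 | P0:I, P1:I, P2:I, P3:M(25) | bus: BusRdX,Flush
[18] P1: store L0 := 20 | P0:I, P1:M(20), P2:I, P3:I | bus: BusRdX,Flush
[19] P2: load  L1 | P0:I, P1:I, P2:S(25), P3:O(25) | bus: BusRd
[20] P2: store L2 := 14 | P0:I, P1:I, P2:M(14), P3:I | bus: BusRdX,Flush
[21] P1: load  L1 | P0:I, P1:S(25), P2:S(25), P3:O(25) | bus: BusRd

bus = BusRd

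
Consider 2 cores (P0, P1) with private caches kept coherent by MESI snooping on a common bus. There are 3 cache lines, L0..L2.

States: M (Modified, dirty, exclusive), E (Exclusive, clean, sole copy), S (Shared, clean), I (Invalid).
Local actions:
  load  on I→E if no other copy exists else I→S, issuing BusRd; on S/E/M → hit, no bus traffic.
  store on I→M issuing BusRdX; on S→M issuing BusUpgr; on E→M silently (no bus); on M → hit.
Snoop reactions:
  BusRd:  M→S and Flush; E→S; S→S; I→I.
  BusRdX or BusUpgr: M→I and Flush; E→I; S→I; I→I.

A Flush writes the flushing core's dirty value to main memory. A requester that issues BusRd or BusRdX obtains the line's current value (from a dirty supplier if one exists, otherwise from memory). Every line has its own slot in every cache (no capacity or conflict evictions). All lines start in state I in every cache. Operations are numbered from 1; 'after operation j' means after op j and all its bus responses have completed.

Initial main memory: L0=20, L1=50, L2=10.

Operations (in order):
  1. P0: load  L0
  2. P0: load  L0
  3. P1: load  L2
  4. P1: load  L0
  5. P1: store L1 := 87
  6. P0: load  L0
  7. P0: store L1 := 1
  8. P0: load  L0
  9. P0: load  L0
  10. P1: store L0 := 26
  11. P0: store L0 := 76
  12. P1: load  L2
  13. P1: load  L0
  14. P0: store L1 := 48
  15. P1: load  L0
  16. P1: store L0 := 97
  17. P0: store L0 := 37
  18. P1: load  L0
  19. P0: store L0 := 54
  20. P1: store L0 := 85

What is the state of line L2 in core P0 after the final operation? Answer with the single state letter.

1. P0: load  L0  bus=[BusRd]  L0: P0=E P1=I  mem[L0]=20
2. P0: load  L0  bus=[-]  L0: P0=E P1=I  mem[L0]=20
3. P1: load  L2  bus=[BusRd]  L2: P0=I P1=E  mem[L2]=10
4. P1: load  L0  bus=[BusRd]  L0: P0=S P1=S  mem[L0]=20
5. P1: store L1 := 87  bus=[BusRdX]  L1: P0=I P1=M  mem[L1]=50
6. P0: load  L0  bus=[-]  L0: P0=S P1=S  mem[L0]=20
7. P0: store L1 := 1  bus=[BusRdX,Flush]  L1: P0=M P1=I  mem[L1]=87
8. P0: load  L0  bus=[-]  L0: P0=S P1=S  mem[L0]=20
9. P0: load  L0  bus=[-]  L0: P0=S P1=S  mem[L0]=20
10. P1: store L0 := 26  bus=[BusUpgr]  L0: P0=I P1=M  mem[L0]=20
11. P0: store L0 := 76  bus=[BusRdX,Flush]  L0: P0=M P1=I  mem[L0]=26
12. P1: load  L2  bus=[-]  L2: P0=I P1=E  mem[L2]=10
13. P1: load  L0  bus=[BusRd,Flush]  L0: P0=S P1=S  mem[L0]=76
14. P0: store L1 := 48  bus=[-]  L1: P0=M P1=I  mem[L1]=87
15. P1: load  L0  bus=[-]  L0: P0=S P1=S  mem[L0]=76
16. P1: store L0 := 97  bus=[BusUpgr]  L0: P0=I P1=M  mem[L0]=76
17. P0: store L0 := 37  bus=[BusRdX,Flush]  L0: P0=M P1=I  mem[L0]=97
18. P1: load  L0  bus=[BusRd,Flush]  L0: P0=S P1=S  mem[L0]=37
19. P0: store L0 := 54  bus=[BusUpgr]  L0: P0=M P1=I  mem[L0]=37
20. P1: store L0 := 85  bus=[BusRdX,Flush]  L0: P0=I P1=M  mem[L0]=54

state = I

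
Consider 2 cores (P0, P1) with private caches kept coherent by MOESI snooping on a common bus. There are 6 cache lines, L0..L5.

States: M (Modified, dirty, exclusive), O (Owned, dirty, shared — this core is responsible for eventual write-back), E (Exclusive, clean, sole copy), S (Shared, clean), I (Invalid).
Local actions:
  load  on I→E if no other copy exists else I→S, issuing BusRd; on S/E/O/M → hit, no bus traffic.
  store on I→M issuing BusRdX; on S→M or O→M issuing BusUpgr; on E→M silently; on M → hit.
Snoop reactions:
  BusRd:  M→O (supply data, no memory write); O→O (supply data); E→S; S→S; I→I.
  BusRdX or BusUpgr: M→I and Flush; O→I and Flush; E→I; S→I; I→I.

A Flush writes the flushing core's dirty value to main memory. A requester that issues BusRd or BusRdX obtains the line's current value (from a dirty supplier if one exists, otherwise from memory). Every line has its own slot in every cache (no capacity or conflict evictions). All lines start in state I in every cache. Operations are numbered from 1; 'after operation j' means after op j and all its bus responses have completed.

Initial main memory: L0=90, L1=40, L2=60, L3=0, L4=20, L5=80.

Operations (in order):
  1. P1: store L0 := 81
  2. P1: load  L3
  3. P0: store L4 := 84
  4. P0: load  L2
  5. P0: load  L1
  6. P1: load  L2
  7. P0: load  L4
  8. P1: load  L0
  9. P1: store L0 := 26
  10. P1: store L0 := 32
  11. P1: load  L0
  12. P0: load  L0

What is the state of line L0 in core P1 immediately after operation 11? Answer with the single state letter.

[1] P1: store L0 := 81 | P0:I, P1:M(81) | bus: BusRdX
[2] P1: load  L3 | P0:I, P1:E(0) | bus: BusRd
[3] P0: store L4 := 84 | P0:M(84), P1:I | bus: BusRdX
[4] P0: load  L2 | P0:E(60), P1:I | bus: BusRd
[5] P0: load  L1 | P0:E(40), P1:I | bus: BusRd
[6] P1: load  L2 | P0:S(60), P1:S(60) | bus: BusRd
[7] P0: load  L4 | P0:M(84), P1:I | bus: none
[8] P1: load  L0 | P0:I, P1:M(81) | bus: none
[9] P1: store L0 := 26 | P0:I, P1:M(26) | bus: none
[10] P1: store L0 := 32 | P0:I, P1:M(32) | bus: none
[11] P1: load  L0 | P0:I, P1:M(32) | bus: none
[12] P0: load  L0 | P0:S(32), P1:O(32) | bus: BusRd

state = M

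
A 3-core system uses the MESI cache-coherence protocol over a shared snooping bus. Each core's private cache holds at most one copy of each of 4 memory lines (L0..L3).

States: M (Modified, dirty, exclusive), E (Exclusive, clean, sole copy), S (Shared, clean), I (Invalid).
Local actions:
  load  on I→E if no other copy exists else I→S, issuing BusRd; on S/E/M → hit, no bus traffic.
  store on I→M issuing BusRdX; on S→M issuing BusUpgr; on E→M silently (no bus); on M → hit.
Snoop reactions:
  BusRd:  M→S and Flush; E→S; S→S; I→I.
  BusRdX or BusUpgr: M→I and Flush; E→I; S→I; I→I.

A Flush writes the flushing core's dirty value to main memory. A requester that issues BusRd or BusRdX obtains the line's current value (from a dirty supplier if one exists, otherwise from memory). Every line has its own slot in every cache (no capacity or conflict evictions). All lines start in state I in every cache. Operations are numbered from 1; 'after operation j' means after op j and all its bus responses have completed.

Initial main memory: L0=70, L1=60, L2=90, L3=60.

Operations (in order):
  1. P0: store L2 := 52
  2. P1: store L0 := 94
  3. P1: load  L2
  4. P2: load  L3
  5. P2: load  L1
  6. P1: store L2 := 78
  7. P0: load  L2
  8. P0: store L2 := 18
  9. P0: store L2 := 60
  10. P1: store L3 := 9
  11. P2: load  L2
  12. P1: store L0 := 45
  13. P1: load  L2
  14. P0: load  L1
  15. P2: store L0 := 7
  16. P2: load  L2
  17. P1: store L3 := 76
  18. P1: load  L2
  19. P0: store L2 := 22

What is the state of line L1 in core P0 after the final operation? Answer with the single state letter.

[1] P0: store L2 := 52 | P0:M(52), P1:I, P2:I | bus: BusRdX
[2] P1: store L0 := 94 | P0:I, P1:M(94), P2:I | bus: BusRdX
[3] P1: load  L2 | P0:S(52), P1:S(52), P2:I | bus: BusRd,Flush
[4] P2: load  L3 | P0:I, P1:I, P2:E(60) | bus: BusRd
[5] P2: load  L1 | P0:I, P1:I, P2:E(60) | bus: BusRd
[6] P1: store L2 := 78 | P0:I, P1:M(78), P2:I | bus: BusUpgr
[7] P0: load  L2 | P0:S(78), P1:S(78), P2:I | bus: BusRd,Flush
[8] P0: store L2 := 18 | P0:M(18), P1:I, P2:I | bus: BusUpgr
[9] P0: store L2 := 60 | P0:M(60), P1:I, P2:I | bus: none
[10] P1: store L3 := 9 | P0:I, P1:M(9), P2:I | bus: BusRdX
[11] P2: load  L2 | P0:S(60), P1:I, P2:S(60) | bus: BusRd,Flush
[12] P1: store L0 := 45 | P0:I, P1:M(45), P2:I | bus: none
[13] P1: load  L2 | P0:S(60), P1:S(60), P2:S(60) | bus: BusRd
[14] P0: load  L1 | P0:S(60), P1:I, P2:S(60) | bus: BusRd
[15] P2: store L0 := 7 | P0:I, P1:I, P2:M(7) | bus: BusRdX,Flush
[16] P2: load  L2 | P0:S(60), P1:S(60), P2:S(60) | bus: none
[17] P1: store L3 := 76 | P0:I, P1:M(76), P2:I | bus: none
[18] P1: load  L2 | P0:S(60), P1:S(60), P2:S(60) | bus: none
[19] P0: store L2 := 22 | P0:M(22), P1:I, P2:I | bus: BusUpgr

state = S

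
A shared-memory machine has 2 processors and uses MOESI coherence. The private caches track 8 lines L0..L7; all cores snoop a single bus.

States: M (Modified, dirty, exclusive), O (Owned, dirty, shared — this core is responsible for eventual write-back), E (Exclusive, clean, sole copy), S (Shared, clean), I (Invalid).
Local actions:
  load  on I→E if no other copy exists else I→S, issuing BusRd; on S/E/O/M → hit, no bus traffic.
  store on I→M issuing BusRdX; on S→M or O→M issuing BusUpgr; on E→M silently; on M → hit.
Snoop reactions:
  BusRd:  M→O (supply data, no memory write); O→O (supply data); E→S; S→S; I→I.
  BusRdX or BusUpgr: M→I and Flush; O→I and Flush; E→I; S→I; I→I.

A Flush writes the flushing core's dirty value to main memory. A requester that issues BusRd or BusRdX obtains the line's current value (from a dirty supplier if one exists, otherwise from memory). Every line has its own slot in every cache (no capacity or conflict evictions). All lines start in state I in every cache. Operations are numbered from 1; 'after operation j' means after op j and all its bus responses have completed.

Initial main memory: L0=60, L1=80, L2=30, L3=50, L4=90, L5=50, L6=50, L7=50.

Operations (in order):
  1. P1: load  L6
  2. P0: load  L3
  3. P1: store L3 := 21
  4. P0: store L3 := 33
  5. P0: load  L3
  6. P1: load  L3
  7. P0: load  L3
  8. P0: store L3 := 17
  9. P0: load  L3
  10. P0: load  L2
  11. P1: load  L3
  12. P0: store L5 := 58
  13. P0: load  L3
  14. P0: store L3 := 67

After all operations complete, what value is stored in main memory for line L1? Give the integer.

[1] P1: load  L6 | P0:I, P1:E(50) | bus: BusRd
[2] P0: load  L3 | P0:E(50), P1:I | bus: BusRd
[3] P1: store L3 := 21 | P0:I, P1:M(21) | bus: BusRdX
[4] P0: store L3 := 33 | P0:M(33), P1:I | bus: BusRdX,Flush
[5] P0: load  L3 | P0:M(33), P1:I | bus: none
[6] P1: load  L3 | P0:O(33), P1:S(33) | bus: BusRd
[7] P0: load  L3 | P0:O(33), P1:S(33) | bus: none
[8] P0: store L3 := 17 | P0:M(17), P1:I | bus: BusUpgr
[9] P0: load  L3 | P0:M(17), P1:I | bus: none
[10] P0: load  L2 | P0:E(30), P1:I | bus: BusRd
[11] P1: load  L3 | P0:O(17), P1:S(17) | bus: BusRd
[12] P0: store L5 := 58 | P0:M(58), P1:I | bus: BusRdX
[13] P0: load  L3 | P0:O(17), P1:S(17) | bus: none
[14] P0: store L3 := 67 | P0:M(67), P1:I | bus: BusUpgr

memory[L1] = 80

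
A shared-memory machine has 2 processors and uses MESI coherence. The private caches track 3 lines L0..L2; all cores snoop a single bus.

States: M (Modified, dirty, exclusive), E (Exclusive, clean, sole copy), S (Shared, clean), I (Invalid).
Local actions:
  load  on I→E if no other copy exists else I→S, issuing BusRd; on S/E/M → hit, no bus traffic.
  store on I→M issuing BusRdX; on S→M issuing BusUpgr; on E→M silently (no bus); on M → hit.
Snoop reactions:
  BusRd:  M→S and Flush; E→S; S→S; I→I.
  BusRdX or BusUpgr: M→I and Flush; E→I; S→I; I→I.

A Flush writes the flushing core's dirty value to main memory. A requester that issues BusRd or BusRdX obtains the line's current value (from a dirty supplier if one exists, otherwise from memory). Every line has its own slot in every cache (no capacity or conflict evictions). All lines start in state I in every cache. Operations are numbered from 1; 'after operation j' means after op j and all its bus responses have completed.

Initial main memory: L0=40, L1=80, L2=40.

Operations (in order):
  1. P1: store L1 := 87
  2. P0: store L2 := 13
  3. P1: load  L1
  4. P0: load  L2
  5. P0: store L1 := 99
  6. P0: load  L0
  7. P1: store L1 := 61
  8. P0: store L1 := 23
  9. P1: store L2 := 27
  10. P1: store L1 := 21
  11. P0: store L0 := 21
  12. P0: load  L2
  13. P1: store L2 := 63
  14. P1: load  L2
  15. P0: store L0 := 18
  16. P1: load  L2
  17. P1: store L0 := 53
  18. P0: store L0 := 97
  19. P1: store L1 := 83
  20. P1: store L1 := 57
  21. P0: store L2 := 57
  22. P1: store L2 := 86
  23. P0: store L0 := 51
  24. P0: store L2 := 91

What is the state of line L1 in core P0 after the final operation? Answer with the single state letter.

state = I

step 1: P1: store L1 := 87  ⟶  IM  (L1)  txn=BusRdX  M[L1]=80
step 2: P0: store L2 := 13  ⟶  MI  (L2)  txn=BusRdX  M[L2]=40
step 3: P1: load  L1  ⟶  IM  (L1)  txn=∅  M[L1]=80
step 4: P0: load  L2  ⟶  MI  (L2)  txn=∅  M[L2]=40
step 5: P0: store L1 := 99  ⟶  MI  (L1)  txn=BusRdX+Flush  M[L1]=87
step 6: P0: load  L0  ⟶  EI  (L0)  txn=BusRd  M[L0]=40
step 7: P1: store L1 := 61  ⟶  IM  (L1)  txn=BusRdX+Flush  M[L1]=99
step 8: P0: store L1 := 23  ⟶  MI  (L1)  txn=BusRdX+Flush  M[L1]=61
step 9: P1: store L2 := 27  ⟶  IM  (L2)  txn=BusRdX+Flush  M[L2]=13
step 10: P1: store L1 := 21  ⟶  IM  (L1)  txn=BusRdX+Flush  M[L1]=23
step 11: P0: store L0 := 21  ⟶  MI  (L0)  txn=∅  M[L0]=40
step 12: P0: load  L2  ⟶  SS  (L2)  txn=BusRd+Flush  M[L2]=27
step 13: P1: store L2 := 63  ⟶  IM  (L2)  txn=BusUpgr  M[L2]=27
step 14: P1: load  L2  ⟶  IM  (L2)  txn=∅  M[L2]=27
step 15: P0: store L0 := 18  ⟶  MI  (L0)  txn=∅  M[L0]=40
step 16: P1: load  L2  ⟶  IM  (L2)  txn=∅  M[L2]=27
step 17: P1: store L0 := 53  ⟶  IM  (L0)  txn=BusRdX+Flush  M[L0]=18
step 18: P0: store L0 := 97  ⟶  MI  (L0)  txn=BusRdX+Flush  M[L0]=53
step 19: P1: store L1 := 83  ⟶  IM  (L1)  txn=∅  M[L1]=23
step 20: P1: store L1 := 57  ⟶  IM  (L1)  txn=∅  M[L1]=23
step 21: P0: store L2 := 57  ⟶  MI  (L2)  txn=BusRdX+Flush  M[L2]=63
step 22: P1: store L2 := 86  ⟶  IM  (L2)  txn=BusRdX+Flush  M[L2]=57
step 23: P0: store L0 := 51  ⟶  MI  (L0)  txn=∅  M[L0]=53
step 24: P0: store L2 := 91  ⟶  MI  (L2)  txn=BusRdX+Flush  M[L2]=86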